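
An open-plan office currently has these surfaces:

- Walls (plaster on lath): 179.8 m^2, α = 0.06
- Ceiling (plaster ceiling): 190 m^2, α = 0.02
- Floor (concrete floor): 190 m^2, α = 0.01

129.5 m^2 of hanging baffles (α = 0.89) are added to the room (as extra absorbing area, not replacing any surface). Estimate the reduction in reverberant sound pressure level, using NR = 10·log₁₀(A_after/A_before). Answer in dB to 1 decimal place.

9.0 dB

Summing Sᵢαᵢ: 10.788 + 3.800 + 1.900 → A_before = 16.488 sabins.
Added absorption = 129.5 × 0.89 = 115.255 sabins.
A_after = 16.488 + 115.255 = 131.743 sabins.
Reduction = 10 log₁₀(A_after/A_before) = 10 log₁₀(7.9902) = 9.0 dB.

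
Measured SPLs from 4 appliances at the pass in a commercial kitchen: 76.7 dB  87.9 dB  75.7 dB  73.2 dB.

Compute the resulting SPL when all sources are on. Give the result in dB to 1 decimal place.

88.6 dB

Sum in the linear (power) domain: Σ 10^(Lᵢ/10) = 10^(76.7/10) + 10^(87.9/10) + 10^(75.7/10) + 10^(73.2/10) = 7.214e+08.
Combined level = 10 log₁₀(7.214e+08) = 88.6 dB.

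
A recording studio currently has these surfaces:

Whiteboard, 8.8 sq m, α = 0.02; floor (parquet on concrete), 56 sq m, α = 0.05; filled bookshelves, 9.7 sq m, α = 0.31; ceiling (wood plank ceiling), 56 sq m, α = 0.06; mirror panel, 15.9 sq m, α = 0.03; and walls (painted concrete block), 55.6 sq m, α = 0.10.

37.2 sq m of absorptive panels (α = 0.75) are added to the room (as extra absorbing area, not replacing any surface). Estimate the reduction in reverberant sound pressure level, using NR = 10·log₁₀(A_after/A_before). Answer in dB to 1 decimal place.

4.5 dB

Summing Sᵢαᵢ: 0.176 + 2.800 + 3.007 + 3.360 + 0.477 + 5.560 → A_before = 15.380 sabins.
Treatment contributes 37.2·0.75 = 27.900 sabins.
New total A_after = 43.280 sabins.
NR = 10·log₁₀(43.280/15.380) = 4.5 dB.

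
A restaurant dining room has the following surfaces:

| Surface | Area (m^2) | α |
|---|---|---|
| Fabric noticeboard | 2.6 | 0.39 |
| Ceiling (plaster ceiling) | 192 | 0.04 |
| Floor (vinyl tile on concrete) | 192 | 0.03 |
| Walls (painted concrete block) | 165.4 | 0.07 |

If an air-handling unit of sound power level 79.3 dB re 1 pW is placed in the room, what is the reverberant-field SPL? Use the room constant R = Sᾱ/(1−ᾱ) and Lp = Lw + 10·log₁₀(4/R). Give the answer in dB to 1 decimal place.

71.0 dB

A = 26.032 sabins; S = 552.0 m^2.
ᾱ = 0.0472, so room constant R = A/(1−ᾱ) = 27.322 m^2.
Lp = Lw + 10 log₁₀(4/R) = 79.3 -8.34 = 71.0 dB.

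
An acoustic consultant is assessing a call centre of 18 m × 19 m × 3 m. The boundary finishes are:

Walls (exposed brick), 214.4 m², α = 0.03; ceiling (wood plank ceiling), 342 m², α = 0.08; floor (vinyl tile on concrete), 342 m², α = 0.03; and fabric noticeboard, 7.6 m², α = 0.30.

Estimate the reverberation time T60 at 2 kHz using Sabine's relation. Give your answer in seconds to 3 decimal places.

A = Σ Sᵢαᵢ = 214.4×0.03 + 342×0.08 + 342×0.03 + 7.6×0.30 = 46.332 sabins.
V = 18·19·3 = 1026 m³.
Sabine: RT60 = 0.161 × 1026 / 46.332 = 3.565 s.

3.565 seconds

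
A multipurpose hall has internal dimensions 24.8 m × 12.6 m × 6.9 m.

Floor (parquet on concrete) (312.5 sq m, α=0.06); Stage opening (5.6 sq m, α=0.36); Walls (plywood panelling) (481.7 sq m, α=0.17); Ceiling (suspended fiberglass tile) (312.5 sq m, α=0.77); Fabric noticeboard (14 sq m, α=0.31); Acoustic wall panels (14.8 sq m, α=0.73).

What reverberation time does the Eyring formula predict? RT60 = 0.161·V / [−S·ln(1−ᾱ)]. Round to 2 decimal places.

S = Σ Sᵢ = 1141.1 sq m.
Σ(Sᵢαᵢ) = 312.5×0.06 + 5.6×0.36 + 481.7×0.17 + 312.5×0.77 + 14×0.31 + 14.8×0.73 = 358.424.
ᾱ = 358.424 / 1141.1 = 0.3141.
Eyring denominator: −S ln(1−ᾱ) = 430.221.
V = 24.8 × 12.6 × 6.9 = 2156.112 m³.
T = 0.161·V/[−S·ln(1−ᾱ)] = 0.161·2156.112/430.221 = 0.81 s.

0.81 seconds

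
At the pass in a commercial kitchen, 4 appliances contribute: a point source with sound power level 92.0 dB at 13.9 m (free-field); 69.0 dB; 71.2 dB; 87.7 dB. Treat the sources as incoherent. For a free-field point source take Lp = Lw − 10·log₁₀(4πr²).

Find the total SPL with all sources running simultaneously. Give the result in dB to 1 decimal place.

87.9 dB

Source at 13.9 m: Lp = 92.0 − 10·log₁₀(4π·13.9²) = 92.0 − 10·log₁₀(2427.948) = 58.1 dB.
Σ 10^(Lᵢ/10) = 6.106e+08.
Combined level = 10 log₁₀(6.106e+08) = 87.9 dB.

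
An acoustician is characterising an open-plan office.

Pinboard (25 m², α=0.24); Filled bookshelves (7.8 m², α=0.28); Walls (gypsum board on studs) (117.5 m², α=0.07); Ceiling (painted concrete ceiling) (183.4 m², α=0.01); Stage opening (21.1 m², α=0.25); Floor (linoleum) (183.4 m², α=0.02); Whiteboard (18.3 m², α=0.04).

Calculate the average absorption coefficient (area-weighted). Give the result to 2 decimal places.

0.05

Total surface area S = 556.5 m².
Weighted sum Σ Sα = 27.918.
ᾱ = A/S = 0.05.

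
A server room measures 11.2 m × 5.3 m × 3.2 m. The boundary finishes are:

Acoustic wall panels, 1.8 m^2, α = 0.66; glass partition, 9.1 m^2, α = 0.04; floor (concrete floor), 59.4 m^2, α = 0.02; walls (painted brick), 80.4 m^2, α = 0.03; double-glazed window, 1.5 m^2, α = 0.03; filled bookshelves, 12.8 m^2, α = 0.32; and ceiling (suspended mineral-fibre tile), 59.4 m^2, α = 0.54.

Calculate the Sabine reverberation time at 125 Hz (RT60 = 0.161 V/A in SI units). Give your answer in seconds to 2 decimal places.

Summing Sᵢαᵢ: 1.188 + 0.364 + 1.188 + 2.412 + 0.045 + 4.096 + 32.076 → A = 41.369 sabins.
Volume V = 11.2 × 5.3 × 3.2 = 189.952 m³.
RT60 = 0.161 · V / A = 0.161 × 189.952 / 41.369 = 0.74 s.

0.74 s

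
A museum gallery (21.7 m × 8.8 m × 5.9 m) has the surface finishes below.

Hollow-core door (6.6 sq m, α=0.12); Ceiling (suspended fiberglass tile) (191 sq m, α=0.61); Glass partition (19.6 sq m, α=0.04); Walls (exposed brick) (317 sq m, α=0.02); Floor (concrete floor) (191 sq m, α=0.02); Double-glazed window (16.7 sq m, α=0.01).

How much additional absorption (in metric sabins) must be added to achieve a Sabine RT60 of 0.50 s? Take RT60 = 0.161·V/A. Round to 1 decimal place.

234.4 sabins

Summing Sᵢαᵢ: 0.792 + 116.510 + 0.784 + 6.340 + 3.820 + 0.167 → A₁ = 128.413 sabins.
V = 1126.664 m³. Required absorption A₂ = 0.161 × 1126.664 / 0.50 = 362.786 sabins.
Additional absorption ΔA = 362.786 − 128.413 = 234.4 sabins.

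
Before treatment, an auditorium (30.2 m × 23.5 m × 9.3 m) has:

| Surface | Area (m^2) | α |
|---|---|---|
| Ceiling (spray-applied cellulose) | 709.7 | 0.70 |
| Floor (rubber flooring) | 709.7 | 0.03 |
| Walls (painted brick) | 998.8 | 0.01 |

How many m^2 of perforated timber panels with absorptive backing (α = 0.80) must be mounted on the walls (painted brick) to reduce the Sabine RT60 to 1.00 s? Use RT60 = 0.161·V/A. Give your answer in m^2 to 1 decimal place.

Total absorption A₁ = 709.7·0.70 + 709.7·0.03 + 998.8·0.01
  = 496.790 + 21.291 + 9.988 = 528.069 m^2 sabins.
Required A₂ = 0.161·6600.21/1.00 = 1062.634 sabins.
Absorption to add: 1062.634 − 528.069 = 534.565 sabins.
Net gain per m^2: Δα = 0.80 − 0.01 = 0.79.
Panel area = 534.565 / 0.79 = 676.7 m^2.

676.7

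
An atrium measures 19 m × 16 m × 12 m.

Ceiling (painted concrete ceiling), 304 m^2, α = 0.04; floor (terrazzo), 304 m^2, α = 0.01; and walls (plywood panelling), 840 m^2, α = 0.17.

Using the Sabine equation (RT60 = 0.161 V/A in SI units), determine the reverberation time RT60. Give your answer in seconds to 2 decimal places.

Equivalent absorption area: A = 304×0.04 + 304×0.01 + 840×0.17 = 158.000 m^2.
V = 19·16·12 = 3648 m³.
RT60 = 0.161 · V / A = 0.161 × 3648 / 158.000 = 3.72 s.

3.72 sec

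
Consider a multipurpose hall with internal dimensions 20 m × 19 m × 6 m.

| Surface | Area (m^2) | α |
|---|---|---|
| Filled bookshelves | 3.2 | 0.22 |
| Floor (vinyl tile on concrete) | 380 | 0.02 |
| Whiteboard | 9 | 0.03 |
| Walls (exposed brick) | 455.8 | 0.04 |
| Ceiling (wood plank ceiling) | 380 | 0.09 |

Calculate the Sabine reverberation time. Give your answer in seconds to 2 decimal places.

Summing Sᵢαᵢ: 0.704 + 7.600 + 0.270 + 18.232 + 34.200 → A = 61.006 sabins.
V = 20·19·6 = 2280 m³.
RT60 = 0.161 · V / A = 0.161 × 2280 / 61.006 = 6.02 s.

6.02 sec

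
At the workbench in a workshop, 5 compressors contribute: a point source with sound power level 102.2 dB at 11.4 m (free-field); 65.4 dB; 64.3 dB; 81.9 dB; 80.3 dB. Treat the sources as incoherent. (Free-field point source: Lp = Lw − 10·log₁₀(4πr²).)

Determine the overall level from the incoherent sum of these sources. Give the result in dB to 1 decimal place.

84.4 dB

Source at 11.4 m: Lp = 102.2 − 10·log₁₀(4π·11.4²) = 102.2 − 10·log₁₀(1633.126) = 70.1 dB.
Sum in the linear (power) domain: Σ 10^(Lᵢ/10) = 10^(70.1/10) + 10^(65.4/10) + 10^(64.3/10) + 10^(81.9/10) + 10^(80.3/10) = 2.784e+08.
L_total = 10·log₁₀(2.784e+08) = 84.4 dB.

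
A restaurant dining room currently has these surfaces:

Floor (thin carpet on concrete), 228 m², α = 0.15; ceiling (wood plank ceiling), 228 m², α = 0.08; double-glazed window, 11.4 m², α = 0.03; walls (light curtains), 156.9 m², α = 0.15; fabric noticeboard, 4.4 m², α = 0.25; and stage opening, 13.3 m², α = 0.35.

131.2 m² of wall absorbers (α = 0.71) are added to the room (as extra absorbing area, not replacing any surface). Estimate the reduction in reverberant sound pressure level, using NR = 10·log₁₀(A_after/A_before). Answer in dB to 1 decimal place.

Total absorption A_before = 228×0.15 + 228×0.08 + 11.4×0.03 + 156.9×0.15 + 4.4×0.25 + 13.3×0.35
  = 34.200 + 18.240 + 0.342 + 23.535 + 1.100 + 4.655 = 82.072 m² sabins.
Treatment contributes 131.2·0.71 = 93.152 sabins.
A_after = 82.072 + 93.152 = 175.224 sabins.
NR = 10·log₁₀(175.224/82.072) = 3.3 dB.

3.3 dB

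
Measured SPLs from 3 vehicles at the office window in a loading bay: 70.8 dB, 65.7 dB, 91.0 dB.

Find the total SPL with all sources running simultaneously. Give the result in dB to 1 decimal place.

Sum in the linear (power) domain: Σ 10^(Lᵢ/10) = 10^(70.8/10) + 10^(65.7/10) + 10^(91.0/10) = 1.275e+09.
Back to dB: 10·log₁₀ Σ = 91.1 dB.

91.1 dB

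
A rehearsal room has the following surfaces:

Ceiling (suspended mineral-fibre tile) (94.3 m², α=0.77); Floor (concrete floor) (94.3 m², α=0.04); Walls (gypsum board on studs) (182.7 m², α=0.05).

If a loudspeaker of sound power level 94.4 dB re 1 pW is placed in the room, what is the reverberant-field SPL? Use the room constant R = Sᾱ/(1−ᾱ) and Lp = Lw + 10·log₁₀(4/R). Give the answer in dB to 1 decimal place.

80.0 dB

A = 85.518 sabins; S = 371.3 m².
ᾱ = 0.2303, so room constant R = A/(1−ᾱ) = 111.106 m².
Lp = Lw + 10 log₁₀(4/R) = 94.4 -14.44 = 80.0 dB.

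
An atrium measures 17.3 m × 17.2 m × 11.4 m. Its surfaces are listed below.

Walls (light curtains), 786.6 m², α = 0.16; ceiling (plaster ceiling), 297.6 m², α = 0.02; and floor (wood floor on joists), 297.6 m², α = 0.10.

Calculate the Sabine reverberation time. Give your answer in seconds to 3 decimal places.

Equivalent absorption area: A = 786.6·0.16 + 297.6·0.02 + 297.6·0.10 = 161.568 m².
V = 17.3·17.2·11.4 = 3392.184 m³.
RT60 = 0.161 · V / A = 0.161 × 3392.184 / 161.568 = 3.380 s.

3.380 s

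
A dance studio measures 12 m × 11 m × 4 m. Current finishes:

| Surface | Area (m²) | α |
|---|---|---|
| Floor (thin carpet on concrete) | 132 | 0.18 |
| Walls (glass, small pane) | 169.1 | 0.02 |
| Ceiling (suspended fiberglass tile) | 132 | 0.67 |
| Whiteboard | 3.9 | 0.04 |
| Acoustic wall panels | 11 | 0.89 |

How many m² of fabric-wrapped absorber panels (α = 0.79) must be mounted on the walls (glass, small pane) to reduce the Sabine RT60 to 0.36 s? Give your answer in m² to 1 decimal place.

Summing Sᵢαᵢ: 23.760 + 3.382 + 88.440 + 0.156 + 9.790 → A₁ = 125.528 sabins.
V = 528 m³. Target absorption A₂ = 0.161 × 528 / 0.36 = 236.133 sabins.
ΔA needed = 236.133 − 125.528 = 110.605 sabins.
Net gain per m²: Δα = 0.79 − 0.02 = 0.77.
Panel area = 110.605 / 0.77 = 143.6 m².

143.6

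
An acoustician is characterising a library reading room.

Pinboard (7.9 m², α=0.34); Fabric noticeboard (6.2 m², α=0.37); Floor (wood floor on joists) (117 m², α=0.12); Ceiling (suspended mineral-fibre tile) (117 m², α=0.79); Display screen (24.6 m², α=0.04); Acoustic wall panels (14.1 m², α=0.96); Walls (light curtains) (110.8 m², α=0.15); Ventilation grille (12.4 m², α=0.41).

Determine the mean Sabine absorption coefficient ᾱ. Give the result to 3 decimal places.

S = Σ Sᵢ = 7.9 + 6.2 + 117 + 117 + 24.6 + 14.1 + 110.8 + 12.4 = 410.0 m².
Σ(Sᵢαᵢ) = 7.9×0.34 + 6.2×0.37 + 117×0.12 + 117×0.79 + 24.6×0.04 + 14.1×0.96 + 110.8×0.15 + 12.4×0.41 = 147.674.
ᾱ = A/S = 0.360.

0.360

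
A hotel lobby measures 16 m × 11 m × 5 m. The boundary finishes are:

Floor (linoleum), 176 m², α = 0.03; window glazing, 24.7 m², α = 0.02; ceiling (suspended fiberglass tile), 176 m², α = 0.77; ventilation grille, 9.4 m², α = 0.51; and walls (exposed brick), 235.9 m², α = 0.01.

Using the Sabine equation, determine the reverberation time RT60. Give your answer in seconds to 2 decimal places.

0.95 sec

A = Σ Sᵢαᵢ = 176*0.03 + 24.7*0.02 + 176*0.77 + 9.4*0.51 + 235.9*0.01 = 148.447 sabins.
Room volume: 880 m³.
RT60 = 0.161 · V / A = 0.161 × 880 / 148.447 = 0.95 s.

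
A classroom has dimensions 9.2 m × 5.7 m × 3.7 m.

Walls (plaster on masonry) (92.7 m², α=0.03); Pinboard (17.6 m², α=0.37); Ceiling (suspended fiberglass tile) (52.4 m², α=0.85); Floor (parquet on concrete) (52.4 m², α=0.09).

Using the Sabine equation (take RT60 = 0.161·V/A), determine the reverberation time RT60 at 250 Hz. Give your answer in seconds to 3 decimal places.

Total absorption A = 92.7×0.03 + 17.6×0.37 + 52.4×0.85 + 52.4×0.09
  = 2.781 + 6.512 + 44.540 + 4.716 = 58.549 m² sabins.
Room volume: 194.028 m³.
RT60 = 0.161 · V / A = 0.161 × 194.028 / 58.549 = 0.534 s.

0.534 s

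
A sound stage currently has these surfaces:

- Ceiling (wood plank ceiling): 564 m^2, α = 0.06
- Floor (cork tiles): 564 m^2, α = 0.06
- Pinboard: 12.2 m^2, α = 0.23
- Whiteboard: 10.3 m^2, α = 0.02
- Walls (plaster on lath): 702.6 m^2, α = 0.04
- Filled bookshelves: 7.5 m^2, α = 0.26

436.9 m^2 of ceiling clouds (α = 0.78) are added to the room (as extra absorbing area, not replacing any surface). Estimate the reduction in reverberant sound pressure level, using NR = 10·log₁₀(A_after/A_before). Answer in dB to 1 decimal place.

A_before = Σ Sᵢαᵢ = 564×0.06 + 564×0.06 + 12.2×0.23 + 10.3×0.02 + 702.6×0.04 + 7.5×0.26 = 100.746 sabins.
Treatment contributes 436.9·0.78 = 340.782 sabins.
A_after = 100.746 + 340.782 = 441.528 sabins.
Reduction = 10 log₁₀(A_after/A_before) = 10 log₁₀(4.3826) = 6.4 dB.

6.4 dB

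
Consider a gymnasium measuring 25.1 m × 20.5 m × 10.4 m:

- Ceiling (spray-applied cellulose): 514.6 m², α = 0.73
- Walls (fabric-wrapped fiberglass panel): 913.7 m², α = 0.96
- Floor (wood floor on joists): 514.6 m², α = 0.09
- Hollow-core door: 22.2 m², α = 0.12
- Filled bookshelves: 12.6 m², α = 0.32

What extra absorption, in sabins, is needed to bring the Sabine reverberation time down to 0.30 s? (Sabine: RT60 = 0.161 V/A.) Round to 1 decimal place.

1566.1 sabins

Equivalent absorption area: A₁ = 514.6×0.73 + 913.7×0.96 + 514.6×0.09 + 22.2×0.12 + 12.6×0.32 = 1305.820 m².
For T = 0.30 s, need A₂ = 0.161·V/T = 0.161·5351.32/0.30 = 2871.875 sabins.
ΔA = A₂ − A₁ = 2871.875 − 1305.820 = 1566.1 sabins.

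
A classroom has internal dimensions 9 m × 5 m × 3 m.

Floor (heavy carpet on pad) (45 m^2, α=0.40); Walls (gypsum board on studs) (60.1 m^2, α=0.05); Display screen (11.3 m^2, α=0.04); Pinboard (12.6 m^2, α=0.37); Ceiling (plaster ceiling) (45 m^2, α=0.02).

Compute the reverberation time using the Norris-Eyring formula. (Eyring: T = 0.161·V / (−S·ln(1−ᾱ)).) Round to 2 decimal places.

S = Σ Sᵢ = 174.0 m^2.
Σ(Sᵢαᵢ) = 45·0.40 + 60.1·0.05 + 11.3·0.04 + 12.6·0.37 + 45·0.02 = 27.019.
Mean coefficient ᾱ = A/S = 0.1553.
Eyring denominator: −S ln(1−ᾱ) = 29.367.
V = 9 × 5 × 3 = 135 m³.
T = 0.161·V/[−S·ln(1−ᾱ)] = 0.161·135/29.367 = 0.74 s.

0.74 s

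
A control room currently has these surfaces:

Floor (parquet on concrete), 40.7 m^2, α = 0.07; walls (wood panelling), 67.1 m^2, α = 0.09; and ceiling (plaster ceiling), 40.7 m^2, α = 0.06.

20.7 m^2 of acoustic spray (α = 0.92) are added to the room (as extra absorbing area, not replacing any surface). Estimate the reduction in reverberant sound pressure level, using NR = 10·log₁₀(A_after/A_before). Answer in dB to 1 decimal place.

Total absorption A_before = 40.7×0.07 + 67.1×0.09 + 40.7×0.06
  = 2.849 + 6.039 + 2.442 = 11.330 m^2 sabins.
Treatment contributes 20.7·0.92 = 19.044 sabins.
A_after = 11.330 + 19.044 = 30.374 sabins.
NR = 10·log₁₀(30.374/11.330) = 4.3 dB.

4.3 dB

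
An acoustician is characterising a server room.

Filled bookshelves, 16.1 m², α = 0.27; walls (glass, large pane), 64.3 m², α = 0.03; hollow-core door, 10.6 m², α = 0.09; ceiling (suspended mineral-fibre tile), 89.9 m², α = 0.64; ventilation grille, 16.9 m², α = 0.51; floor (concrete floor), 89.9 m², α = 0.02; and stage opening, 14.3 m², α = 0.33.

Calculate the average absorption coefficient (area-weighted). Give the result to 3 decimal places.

S = Σ Sᵢ = 16.1 + 64.3 + 10.6 + 89.9 + 16.9 + 89.9 + 14.3 = 302.0 m².
Weighted sum Σ Sα = 79.902.
ᾱ = 79.902 / 302.0 = 0.265.

0.265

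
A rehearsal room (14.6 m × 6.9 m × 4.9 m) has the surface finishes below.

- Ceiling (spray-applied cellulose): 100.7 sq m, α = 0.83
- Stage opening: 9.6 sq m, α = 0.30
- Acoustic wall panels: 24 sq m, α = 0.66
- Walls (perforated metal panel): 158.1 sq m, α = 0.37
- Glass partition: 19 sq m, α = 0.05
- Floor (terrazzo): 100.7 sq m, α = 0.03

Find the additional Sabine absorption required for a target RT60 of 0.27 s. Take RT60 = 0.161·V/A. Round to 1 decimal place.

129.6 sabins

A₁ = Σ Sᵢαᵢ = 100.7·0.83 + 9.6·0.30 + 24·0.66 + 158.1·0.37 + 19·0.05 + 100.7·0.03 = 164.769 sabins.
For T = 0.27 s, need A₂ = 0.161·V/T = 0.161·493.626/0.27 = 294.347 sabins.
Shortfall: 294.347 − 164.769 = 129.6 sabins.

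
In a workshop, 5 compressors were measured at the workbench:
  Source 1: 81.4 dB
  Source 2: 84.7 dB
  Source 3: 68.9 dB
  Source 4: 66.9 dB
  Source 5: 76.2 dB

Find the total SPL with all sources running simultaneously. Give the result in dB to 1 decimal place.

86.9 dB

Sum in the linear (power) domain: Σ 10^(Lᵢ/10) = 10^(81.4/10) + 10^(84.7/10) + 10^(68.9/10) + 10^(66.9/10) + 10^(76.2/10) = 4.875e+08.
Back to dB: 10·log₁₀ Σ = 86.9 dB.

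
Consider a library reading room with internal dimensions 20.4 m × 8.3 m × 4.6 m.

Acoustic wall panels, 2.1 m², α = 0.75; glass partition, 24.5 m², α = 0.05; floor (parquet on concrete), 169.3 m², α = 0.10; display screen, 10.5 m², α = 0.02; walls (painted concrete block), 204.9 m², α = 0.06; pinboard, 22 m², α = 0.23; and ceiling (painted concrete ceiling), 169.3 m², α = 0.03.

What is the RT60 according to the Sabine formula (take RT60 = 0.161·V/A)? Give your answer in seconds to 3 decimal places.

2.959 sec

Total absorption A = 2.1*0.75 + 24.5*0.05 + 169.3*0.10 + 10.5*0.02 + 204.9*0.06 + 22*0.23 + 169.3*0.03
  = 1.575 + 1.225 + 16.930 + 0.210 + 12.294 + 5.060 + 5.079 = 42.373 m² sabins.
V = 20.4·8.3·4.6 = 778.872 m³.
T = 0.161 V/A = 0.161·778.872/42.373 = 2.959 s.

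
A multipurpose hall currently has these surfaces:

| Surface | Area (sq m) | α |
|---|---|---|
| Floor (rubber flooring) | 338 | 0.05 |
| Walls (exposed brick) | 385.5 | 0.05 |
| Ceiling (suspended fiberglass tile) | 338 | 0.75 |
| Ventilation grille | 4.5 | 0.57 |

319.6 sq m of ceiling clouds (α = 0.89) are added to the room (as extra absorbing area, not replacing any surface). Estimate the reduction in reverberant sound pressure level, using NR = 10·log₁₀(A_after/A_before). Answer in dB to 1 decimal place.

3.0 dB

Equivalent absorption area: A_before = 338×0.05 + 385.5×0.05 + 338×0.75 + 4.5×0.57 = 292.240 sq m.
Treatment contributes 319.6·0.89 = 284.444 sabins.
A_after = 292.240 + 284.444 = 576.684 sabins.
Reduction = 10 log₁₀(A_after/A_before) = 10 log₁₀(1.9733) = 3.0 dB.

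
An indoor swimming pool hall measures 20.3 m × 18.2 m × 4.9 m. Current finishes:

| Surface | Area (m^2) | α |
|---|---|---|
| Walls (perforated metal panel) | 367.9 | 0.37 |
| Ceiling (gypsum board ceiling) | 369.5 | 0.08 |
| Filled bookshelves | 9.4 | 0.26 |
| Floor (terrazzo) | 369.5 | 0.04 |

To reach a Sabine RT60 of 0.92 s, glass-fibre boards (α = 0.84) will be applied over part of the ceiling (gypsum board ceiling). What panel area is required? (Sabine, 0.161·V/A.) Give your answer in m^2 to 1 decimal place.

176.2

Summing Sᵢαᵢ: 136.123 + 29.560 + 2.444 + 14.780 → A₁ = 182.907 sabins.
Required A₂ = 0.161·1810.354/0.92 = 316.812 sabins.
ΔA needed = 316.812 − 182.907 = 133.905 sabins.
Net gain per m^2: Δα = 0.84 − 0.08 = 0.76.
Area = ΔA/Δα = 133.905/0.76 = 176.2 m^2.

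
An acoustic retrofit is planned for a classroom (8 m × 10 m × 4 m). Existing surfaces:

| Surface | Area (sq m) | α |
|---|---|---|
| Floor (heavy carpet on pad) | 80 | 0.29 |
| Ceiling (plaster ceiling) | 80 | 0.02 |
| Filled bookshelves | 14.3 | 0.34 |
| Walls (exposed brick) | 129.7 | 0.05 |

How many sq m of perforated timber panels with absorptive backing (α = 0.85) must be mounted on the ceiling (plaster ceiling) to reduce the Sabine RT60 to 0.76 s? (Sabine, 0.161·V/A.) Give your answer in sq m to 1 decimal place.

A₁ = Σ Sᵢαᵢ = 80·0.29 + 80·0.02 + 14.3·0.34 + 129.7·0.05 = 36.147 sabins.
V = 320 m³. Target absorption A₂ = 0.161 × 320 / 0.76 = 67.789 sabins.
ΔA needed = 67.789 − 36.147 = 31.642 sabins.
Net gain per sq m: Δα = 0.85 − 0.02 = 0.83.
Panel area = 31.642 / 0.83 = 38.1 sq m.

38.1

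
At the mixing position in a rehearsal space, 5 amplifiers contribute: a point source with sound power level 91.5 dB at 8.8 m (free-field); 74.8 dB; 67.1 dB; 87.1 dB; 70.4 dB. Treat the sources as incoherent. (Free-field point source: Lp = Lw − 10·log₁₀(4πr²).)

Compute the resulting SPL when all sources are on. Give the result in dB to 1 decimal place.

Source at 8.8 m: Lp = 91.5 − 10·log₁₀(4π·8.8²) = 91.5 − 10·log₁₀(973.140) = 61.6 dB.
Sum in the linear (power) domain: Σ 10^(Lᵢ/10) = 10^(61.6/10) + 10^(74.8/10) + 10^(67.1/10) + 10^(87.1/10) + 10^(70.4/10) = 5.606e+08.
Combined level = 10 log₁₀(5.606e+08) = 87.5 dB.

87.5 dB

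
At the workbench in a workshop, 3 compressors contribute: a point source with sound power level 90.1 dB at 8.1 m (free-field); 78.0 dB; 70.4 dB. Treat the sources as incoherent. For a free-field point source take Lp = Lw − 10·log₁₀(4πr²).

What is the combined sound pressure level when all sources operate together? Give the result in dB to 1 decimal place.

Source at 8.1 m: Lp = 90.1 − 10·log₁₀(4π·8.1²) = 90.1 − 10·log₁₀(824.480) = 60.9 dB.
Σ 10^(Lᵢ/10) = 7.529e+07.
Back to dB: 10·log₁₀ Σ = 78.8 dB.

78.8 dB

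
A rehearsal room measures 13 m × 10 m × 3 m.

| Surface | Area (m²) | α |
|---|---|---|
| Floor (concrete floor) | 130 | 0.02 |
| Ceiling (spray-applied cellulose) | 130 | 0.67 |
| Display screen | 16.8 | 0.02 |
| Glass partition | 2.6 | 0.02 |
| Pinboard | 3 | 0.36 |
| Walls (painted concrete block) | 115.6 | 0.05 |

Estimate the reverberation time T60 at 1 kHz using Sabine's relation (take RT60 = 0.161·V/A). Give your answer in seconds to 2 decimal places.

0.65 s

Summing Sᵢαᵢ: 2.600 + 87.100 + 0.336 + 0.052 + 1.080 + 5.780 → A = 96.948 sabins.
Volume V = 13 × 10 × 3 = 390 m³.
RT60 = 0.161 · V / A = 0.161 × 390 / 96.948 = 0.65 s.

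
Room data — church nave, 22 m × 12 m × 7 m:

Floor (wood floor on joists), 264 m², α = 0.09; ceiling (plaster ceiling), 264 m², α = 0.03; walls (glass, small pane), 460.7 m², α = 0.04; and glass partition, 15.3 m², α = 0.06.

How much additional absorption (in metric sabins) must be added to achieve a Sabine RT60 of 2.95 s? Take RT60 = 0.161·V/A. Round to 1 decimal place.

49.8 sabins

Total absorption A₁ = 264*0.09 + 264*0.03 + 460.7*0.04 + 15.3*0.06
  = 23.760 + 7.920 + 18.428 + 0.918 = 51.026 m² sabins.
V = 1848 m³. Required absorption A₂ = 0.161 × 1848 / 2.95 = 100.857 sabins.
ΔA = A₂ − A₁ = 100.857 − 51.026 = 49.8 sabins.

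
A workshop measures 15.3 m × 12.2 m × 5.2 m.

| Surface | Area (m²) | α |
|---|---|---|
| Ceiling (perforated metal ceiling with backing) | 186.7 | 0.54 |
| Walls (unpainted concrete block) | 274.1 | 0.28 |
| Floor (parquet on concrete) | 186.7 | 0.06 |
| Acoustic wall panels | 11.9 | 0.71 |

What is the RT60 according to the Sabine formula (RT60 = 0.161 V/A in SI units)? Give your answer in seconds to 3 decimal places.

0.792 s

A = Σ Sᵢαᵢ = 186.7*0.54 + 274.1*0.28 + 186.7*0.06 + 11.9*0.71 = 197.217 sabins.
V = 15.3·12.2·5.2 = 970.632 m³.
T = 0.161 V/A = 0.161·970.632/197.217 = 0.792 s.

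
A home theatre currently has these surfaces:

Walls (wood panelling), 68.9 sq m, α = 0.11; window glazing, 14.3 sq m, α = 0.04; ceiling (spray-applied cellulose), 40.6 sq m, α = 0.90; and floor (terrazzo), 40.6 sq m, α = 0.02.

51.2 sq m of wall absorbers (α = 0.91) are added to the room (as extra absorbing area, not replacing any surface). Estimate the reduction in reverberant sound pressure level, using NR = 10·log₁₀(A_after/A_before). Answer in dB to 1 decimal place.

3.1 dB

A_before = Σ Sᵢαᵢ = 68.9·0.11 + 14.3·0.04 + 40.6·0.90 + 40.6·0.02 = 45.503 sabins.
Treatment contributes 51.2·0.91 = 46.592 sabins.
A_after = 45.503 + 46.592 = 92.095 sabins.
NR = 10·log₁₀(92.095/45.503) = 3.1 dB.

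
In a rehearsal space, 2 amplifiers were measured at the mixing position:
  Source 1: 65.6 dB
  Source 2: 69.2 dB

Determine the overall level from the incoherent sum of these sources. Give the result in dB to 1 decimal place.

70.8 dB

Σ 10^(Lᵢ/10) = 1.195e+07.
L_total = 10·log₁₀(1.195e+07) = 70.8 dB.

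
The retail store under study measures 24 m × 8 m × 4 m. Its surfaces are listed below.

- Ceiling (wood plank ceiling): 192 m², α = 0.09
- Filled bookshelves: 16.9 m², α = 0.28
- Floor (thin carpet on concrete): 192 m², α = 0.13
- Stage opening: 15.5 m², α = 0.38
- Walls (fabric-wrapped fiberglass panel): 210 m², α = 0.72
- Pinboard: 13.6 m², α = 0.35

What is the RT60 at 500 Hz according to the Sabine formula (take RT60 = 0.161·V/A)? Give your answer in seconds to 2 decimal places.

0.59 s

Summing Sᵢαᵢ: 17.280 + 4.732 + 24.960 + 5.890 + 151.200 + 4.760 → A = 208.822 sabins.
V = 24·8·4 = 768 m³.
RT60 = 0.161 · V / A = 0.161 × 768 / 208.822 = 0.59 s.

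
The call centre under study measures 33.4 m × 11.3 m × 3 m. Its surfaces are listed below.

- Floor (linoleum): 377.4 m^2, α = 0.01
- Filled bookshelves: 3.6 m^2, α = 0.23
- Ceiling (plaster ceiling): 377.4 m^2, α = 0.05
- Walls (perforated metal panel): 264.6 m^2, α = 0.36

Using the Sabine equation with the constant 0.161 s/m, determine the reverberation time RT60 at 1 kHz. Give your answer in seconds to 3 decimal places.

Summing Sᵢαᵢ: 3.774 + 0.828 + 18.870 + 95.256 → A = 118.728 sabins.
Room volume: 1132.26 m³.
RT60 = 0.161 · V / A = 0.161 × 1132.26 / 118.728 = 1.535 s.

1.535 sec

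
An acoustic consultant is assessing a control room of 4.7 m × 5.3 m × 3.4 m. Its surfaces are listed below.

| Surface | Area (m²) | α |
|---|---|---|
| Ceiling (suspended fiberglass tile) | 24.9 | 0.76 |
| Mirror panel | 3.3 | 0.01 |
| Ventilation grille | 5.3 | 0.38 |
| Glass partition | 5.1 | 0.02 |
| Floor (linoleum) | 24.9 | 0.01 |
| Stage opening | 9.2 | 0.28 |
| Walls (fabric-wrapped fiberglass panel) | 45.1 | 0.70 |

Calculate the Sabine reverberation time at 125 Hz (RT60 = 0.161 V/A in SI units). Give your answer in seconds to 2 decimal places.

0.25 seconds

Summing Sᵢαᵢ: 18.924 + 0.033 + 2.014 + 0.102 + 0.249 + 2.576 + 31.570 → A = 55.468 sabins.
V = 4.7·5.3·3.4 = 84.694 m³.
T = 0.161 V/A = 0.161·84.694/55.468 = 0.25 s.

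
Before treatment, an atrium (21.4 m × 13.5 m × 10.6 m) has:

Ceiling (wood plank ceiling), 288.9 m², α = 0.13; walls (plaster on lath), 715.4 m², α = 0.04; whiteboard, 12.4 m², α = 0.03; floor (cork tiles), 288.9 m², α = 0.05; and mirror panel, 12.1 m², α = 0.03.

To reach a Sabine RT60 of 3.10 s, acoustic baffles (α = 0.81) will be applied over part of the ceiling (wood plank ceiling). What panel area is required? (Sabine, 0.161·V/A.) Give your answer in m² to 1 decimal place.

114.3

Total absorption A₁ = 288.9*0.13 + 715.4*0.04 + 12.4*0.03 + 288.9*0.05 + 12.1*0.03
  = 37.557 + 28.616 + 0.372 + 14.445 + 0.363 = 81.353 m² sabins.
V = 3062.34 m³. Target absorption A₂ = 0.161 × 3062.34 / 3.10 = 159.044 sabins.
ΔA needed = 159.044 − 81.353 = 77.691 sabins.
Each m² of panel replacing the ceiling (wood plank ceiling) adds (0.81 − 0.13) = 0.68 sabins.
Area = ΔA/Δα = 77.691/0.68 = 114.3 m².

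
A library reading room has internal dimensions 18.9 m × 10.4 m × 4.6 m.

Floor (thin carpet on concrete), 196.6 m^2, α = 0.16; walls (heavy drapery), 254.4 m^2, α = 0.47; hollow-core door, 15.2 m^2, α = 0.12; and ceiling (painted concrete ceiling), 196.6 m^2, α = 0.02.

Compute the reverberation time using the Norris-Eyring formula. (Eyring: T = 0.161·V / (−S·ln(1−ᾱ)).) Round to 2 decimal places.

0.81 s

Total surface area S = 196.6 + 254.4 + 15.2 + 196.6 = 662.8 m^2.
Σ(Sᵢαᵢ) = 196.6×0.16 + 254.4×0.47 + 15.2×0.12 + 196.6×0.02 = 156.780.
ᾱ = 156.780 / 662.8 = 0.2365.
−S·ln(1−ᾱ) = −662.8 × ln(1 − 0.2365) = 178.851.
V = 18.9 × 10.4 × 4.6 = 904.176 m³.
T = 0.161·V/[−S·ln(1−ᾱ)] = 0.161·904.176/178.851 = 0.81 s.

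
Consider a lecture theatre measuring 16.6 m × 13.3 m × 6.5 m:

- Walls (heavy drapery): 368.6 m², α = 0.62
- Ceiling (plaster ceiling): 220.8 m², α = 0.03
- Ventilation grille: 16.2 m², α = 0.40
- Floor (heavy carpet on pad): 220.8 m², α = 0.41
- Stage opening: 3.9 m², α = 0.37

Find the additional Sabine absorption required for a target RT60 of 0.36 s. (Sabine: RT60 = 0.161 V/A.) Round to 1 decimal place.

308.2 sabins

A₁ = Σ Sᵢαᵢ = 368.6*0.62 + 220.8*0.03 + 16.2*0.40 + 220.8*0.41 + 3.9*0.37 = 333.607 sabins.
V = 1435.07 m³. Required absorption A₂ = 0.161 × 1435.07 / 0.36 = 641.795 sabins.
ΔA = A₂ − A₁ = 641.795 − 333.607 = 308.2 sabins.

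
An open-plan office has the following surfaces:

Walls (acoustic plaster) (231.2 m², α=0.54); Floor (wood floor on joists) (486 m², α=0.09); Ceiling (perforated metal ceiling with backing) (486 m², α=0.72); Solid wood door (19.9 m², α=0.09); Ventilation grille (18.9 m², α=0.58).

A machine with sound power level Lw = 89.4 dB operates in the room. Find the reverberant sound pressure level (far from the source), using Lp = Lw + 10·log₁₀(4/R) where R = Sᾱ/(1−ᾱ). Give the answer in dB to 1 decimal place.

Σ(Sᵢαᵢ) = 231.2×0.54 + 486×0.09 + 486×0.72 + 19.9×0.09 + 18.9×0.58 = 531.261; total area S = 1242.0 m².
ᾱ = 531.261/1242.0 = 0.4277; R = Sᾱ/(1−ᾱ) = 531.261/(1−0.4277) = 928.291 m².
Lp = 89.4 + 10·log₁₀(4/928.291) = 89.4 + (-23.66) = 65.7 dB.

65.7 dB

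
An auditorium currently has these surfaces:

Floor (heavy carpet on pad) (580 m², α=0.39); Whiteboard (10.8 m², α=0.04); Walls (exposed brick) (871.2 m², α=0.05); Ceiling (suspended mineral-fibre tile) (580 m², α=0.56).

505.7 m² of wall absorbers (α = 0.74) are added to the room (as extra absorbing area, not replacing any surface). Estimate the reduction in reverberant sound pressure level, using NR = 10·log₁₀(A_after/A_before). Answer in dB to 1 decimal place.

2.1 dB

A_before = Σ Sᵢαᵢ = 580×0.39 + 10.8×0.04 + 871.2×0.05 + 580×0.56 = 594.992 sabins.
Added absorption = 505.7 × 0.74 = 374.218 sabins.
New total A_after = 969.210 sabins.
Reduction = 10 log₁₀(A_after/A_before) = 10 log₁₀(1.6289) = 2.1 dB.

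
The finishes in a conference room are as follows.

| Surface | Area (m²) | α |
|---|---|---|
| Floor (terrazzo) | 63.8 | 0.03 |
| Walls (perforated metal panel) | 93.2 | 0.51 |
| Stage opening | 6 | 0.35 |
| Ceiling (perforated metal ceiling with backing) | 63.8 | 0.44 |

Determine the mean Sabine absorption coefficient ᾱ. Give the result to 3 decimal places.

0.351

S = Σ Sᵢ = 63.8 + 93.2 + 6 + 63.8 = 226.8 m².
A = 63.8*0.03 + 93.2*0.51 + 6*0.35 + 63.8*0.44 = 79.618 sabins.
ᾱ = 79.618 / 226.8 = 0.351.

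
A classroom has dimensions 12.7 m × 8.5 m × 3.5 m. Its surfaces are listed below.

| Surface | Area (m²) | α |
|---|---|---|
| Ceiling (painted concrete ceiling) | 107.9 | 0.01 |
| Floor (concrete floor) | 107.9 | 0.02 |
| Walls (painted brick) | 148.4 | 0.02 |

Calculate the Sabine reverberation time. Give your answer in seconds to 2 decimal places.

9.80 s

Total absorption A = 107.9×0.01 + 107.9×0.02 + 148.4×0.02
  = 1.079 + 2.158 + 2.968 = 6.205 m² sabins.
Volume V = 12.7 × 8.5 × 3.5 = 377.825 m³.
Sabine: RT60 = 0.161 × 377.825 / 6.205 = 9.80 s.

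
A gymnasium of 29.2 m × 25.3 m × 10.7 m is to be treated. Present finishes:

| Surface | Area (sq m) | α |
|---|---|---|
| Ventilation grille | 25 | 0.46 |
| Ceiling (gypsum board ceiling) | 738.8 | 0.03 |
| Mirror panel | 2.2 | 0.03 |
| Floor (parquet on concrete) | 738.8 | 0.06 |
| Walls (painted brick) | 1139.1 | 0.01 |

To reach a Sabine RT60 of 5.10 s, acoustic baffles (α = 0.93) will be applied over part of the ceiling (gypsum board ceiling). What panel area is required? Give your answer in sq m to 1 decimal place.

177.9

Total absorption A₁ = 25·0.46 + 738.8·0.03 + 2.2·0.03 + 738.8·0.06 + 1139.1·0.01
  = 11.500 + 22.164 + 0.066 + 44.328 + 11.391 = 89.449 sq m sabins.
V = 7904.732 m³. Target absorption A₂ = 0.161 × 7904.732 / 5.10 = 249.542 sabins.
ΔA needed = 249.542 − 89.449 = 160.093 sabins.
Each sq m of panel replacing the ceiling (gypsum board ceiling) adds (0.93 − 0.03) = 0.90 sabins.
Area = ΔA/Δα = 160.093/0.90 = 177.9 sq m.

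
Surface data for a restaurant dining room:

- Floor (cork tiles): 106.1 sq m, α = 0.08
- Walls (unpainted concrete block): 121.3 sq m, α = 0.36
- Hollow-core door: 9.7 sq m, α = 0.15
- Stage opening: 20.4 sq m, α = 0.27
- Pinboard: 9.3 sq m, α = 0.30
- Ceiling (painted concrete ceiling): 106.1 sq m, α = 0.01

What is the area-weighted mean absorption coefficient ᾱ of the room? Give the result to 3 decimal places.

0.169

Total surface area S = 372.9 sq m.
Weighted sum Σ Sα = 62.970.
ᾱ = 62.970 / 372.9 = 0.169.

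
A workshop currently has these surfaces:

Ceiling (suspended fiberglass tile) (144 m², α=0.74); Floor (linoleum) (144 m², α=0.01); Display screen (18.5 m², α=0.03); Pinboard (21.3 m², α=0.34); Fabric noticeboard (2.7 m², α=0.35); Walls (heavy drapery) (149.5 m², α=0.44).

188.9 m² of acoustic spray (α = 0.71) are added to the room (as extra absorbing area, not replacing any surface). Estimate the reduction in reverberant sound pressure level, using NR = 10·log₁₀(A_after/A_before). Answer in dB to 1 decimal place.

2.4 dB

Equivalent absorption area: A_before = 144*0.74 + 144*0.01 + 18.5*0.03 + 21.3*0.34 + 2.7*0.35 + 149.5*0.44 = 182.522 m².
Added absorption = 188.9 × 0.71 = 134.119 sabins.
New total A_after = 316.641 sabins.
NR = 10·log₁₀(316.641/182.522) = 2.4 dB.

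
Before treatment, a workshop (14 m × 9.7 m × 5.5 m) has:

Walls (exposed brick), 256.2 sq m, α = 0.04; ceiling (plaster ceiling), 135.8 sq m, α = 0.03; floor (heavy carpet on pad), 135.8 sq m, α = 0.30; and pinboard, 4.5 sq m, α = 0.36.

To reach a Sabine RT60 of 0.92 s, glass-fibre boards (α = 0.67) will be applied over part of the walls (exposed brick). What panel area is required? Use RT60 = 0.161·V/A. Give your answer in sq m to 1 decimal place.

117.5

Total absorption A₁ = 256.2*0.04 + 135.8*0.03 + 135.8*0.30 + 4.5*0.36
  = 10.248 + 4.074 + 40.740 + 1.620 = 56.682 sq m sabins.
Required A₂ = 0.161·746.9/0.92 = 130.707 sabins.
Absorption to add: 130.707 − 56.682 = 74.025 sabins.
Net gain per sq m: Δα = 0.67 − 0.04 = 0.63.
Panel area = 74.025 / 0.63 = 117.5 sq m.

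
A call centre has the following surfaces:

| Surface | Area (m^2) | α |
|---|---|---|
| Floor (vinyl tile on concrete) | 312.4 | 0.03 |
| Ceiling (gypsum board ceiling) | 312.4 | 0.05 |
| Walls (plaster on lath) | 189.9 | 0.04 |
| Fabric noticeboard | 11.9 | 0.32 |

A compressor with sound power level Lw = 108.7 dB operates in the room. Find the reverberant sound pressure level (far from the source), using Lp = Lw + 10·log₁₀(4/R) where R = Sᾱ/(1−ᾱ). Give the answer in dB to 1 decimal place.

98.9 dB

A = 36.396 sabins; S = 826.6 m^2.
ᾱ = 0.0440, so room constant R = A/(1−ᾱ) = 38.071 m^2.
Lp = 108.7 + 10·log₁₀(4/38.071) = 108.7 + (-9.79) = 98.9 dB.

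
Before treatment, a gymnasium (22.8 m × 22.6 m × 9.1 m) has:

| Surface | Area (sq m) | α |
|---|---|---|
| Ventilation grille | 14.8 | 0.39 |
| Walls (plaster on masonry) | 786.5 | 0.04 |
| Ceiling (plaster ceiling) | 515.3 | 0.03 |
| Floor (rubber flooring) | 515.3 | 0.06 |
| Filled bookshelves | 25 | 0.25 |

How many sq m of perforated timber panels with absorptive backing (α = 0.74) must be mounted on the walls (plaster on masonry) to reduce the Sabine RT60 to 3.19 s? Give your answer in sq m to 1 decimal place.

209.7

Total absorption A₁ = 14.8*0.39 + 786.5*0.04 + 515.3*0.03 + 515.3*0.06 + 25*0.25
  = 5.772 + 31.460 + 15.459 + 30.918 + 6.250 = 89.859 sq m sabins.
V = 4689.048 m³. Target absorption A₂ = 0.161 × 4689.048 / 3.19 = 236.657 sabins.
ΔA needed = 236.657 − 89.859 = 146.798 sabins.
Net gain per sq m: Δα = 0.74 − 0.04 = 0.70.
Panel area = 146.798 / 0.70 = 209.7 sq m.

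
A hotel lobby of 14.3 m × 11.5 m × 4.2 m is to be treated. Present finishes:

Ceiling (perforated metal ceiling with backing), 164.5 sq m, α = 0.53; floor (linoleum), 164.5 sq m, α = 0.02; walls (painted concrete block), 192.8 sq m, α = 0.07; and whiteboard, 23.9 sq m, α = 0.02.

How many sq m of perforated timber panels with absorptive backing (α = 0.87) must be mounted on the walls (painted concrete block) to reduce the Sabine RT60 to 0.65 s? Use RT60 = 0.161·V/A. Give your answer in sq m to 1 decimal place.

83.3

Summing Sᵢαᵢ: 87.185 + 3.290 + 13.496 + 0.478 → A₁ = 104.449 sabins.
Required A₂ = 0.161·690.69/0.65 = 171.079 sabins.
Absorption to add: 171.079 − 104.449 = 66.630 sabins.
Net gain per sq m: Δα = 0.87 − 0.07 = 0.80.
Panel area = 66.630 / 0.80 = 83.3 sq m.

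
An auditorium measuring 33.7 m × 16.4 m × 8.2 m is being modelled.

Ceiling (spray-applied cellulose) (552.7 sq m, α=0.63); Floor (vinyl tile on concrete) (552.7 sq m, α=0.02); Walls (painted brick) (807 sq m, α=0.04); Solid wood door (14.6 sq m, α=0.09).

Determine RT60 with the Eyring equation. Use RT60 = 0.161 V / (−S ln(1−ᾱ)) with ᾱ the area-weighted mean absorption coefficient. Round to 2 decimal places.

S = Σ Sᵢ = 1927.0 sq m.
Σ(Sᵢαᵢ) = 552.7·0.63 + 552.7·0.02 + 807·0.04 + 14.6·0.09 = 392.849.
Mean coefficient ᾱ = A/S = 0.2039.
−S·ln(1−ᾱ) = −1927.0 × ln(1 − 0.2039) = 439.415.
V = 33.7 × 16.4 × 8.2 = 4531.976 m³.
RT60 = 0.161 × 4531.976 / 439.415 = 1.66 s.

1.66 s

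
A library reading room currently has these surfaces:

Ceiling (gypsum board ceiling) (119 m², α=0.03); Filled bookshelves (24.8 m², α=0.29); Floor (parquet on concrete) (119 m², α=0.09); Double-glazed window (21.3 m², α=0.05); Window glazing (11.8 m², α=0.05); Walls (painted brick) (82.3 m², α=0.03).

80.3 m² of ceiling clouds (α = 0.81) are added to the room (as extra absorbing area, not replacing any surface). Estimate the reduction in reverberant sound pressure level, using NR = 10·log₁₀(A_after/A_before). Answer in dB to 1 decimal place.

5.5 dB

Equivalent absorption area: A_before = 119·0.03 + 24.8·0.29 + 119·0.09 + 21.3·0.05 + 11.8·0.05 + 82.3·0.03 = 25.596 m².
Treatment contributes 80.3·0.81 = 65.043 sabins.
New total A_after = 90.639 sabins.
Reduction = 10 log₁₀(A_after/A_before) = 10 log₁₀(3.5411) = 5.5 dB.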